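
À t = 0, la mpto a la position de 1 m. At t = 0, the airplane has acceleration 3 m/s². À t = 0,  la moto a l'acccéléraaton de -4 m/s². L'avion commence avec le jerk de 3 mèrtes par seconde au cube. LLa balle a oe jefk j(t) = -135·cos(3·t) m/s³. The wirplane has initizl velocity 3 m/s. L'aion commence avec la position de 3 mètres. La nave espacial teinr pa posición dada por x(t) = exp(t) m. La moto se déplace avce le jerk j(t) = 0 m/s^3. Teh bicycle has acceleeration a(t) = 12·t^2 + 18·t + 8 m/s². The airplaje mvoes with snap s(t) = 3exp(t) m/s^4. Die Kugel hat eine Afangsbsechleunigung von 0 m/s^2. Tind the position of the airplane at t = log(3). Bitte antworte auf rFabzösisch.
Nous devons intégrer notre équation du snap s(t) = 3·exp(t) 4 fois. En prenant ∫s(t)dt et en appliquant j(0) = 3, nous trouvons j(t) = 3·exp(t). L'intégrale du jerk, avec a(0) = 3, donne l'accélération: a(t) = 3·exp(t). En intégrant l'accélération et en utilisant la condition initiale v(0) = 3, nous obtenons v(t) = 3·exp(t). En intégrant la vitesse et en utilisant la condition initiale x(0) = 3, nous obtenons x(t) = 3·exp(t). De l'équation de la position x(t) = 3·exp(t), nous substituons t = log(3) pour obtenir x = 9.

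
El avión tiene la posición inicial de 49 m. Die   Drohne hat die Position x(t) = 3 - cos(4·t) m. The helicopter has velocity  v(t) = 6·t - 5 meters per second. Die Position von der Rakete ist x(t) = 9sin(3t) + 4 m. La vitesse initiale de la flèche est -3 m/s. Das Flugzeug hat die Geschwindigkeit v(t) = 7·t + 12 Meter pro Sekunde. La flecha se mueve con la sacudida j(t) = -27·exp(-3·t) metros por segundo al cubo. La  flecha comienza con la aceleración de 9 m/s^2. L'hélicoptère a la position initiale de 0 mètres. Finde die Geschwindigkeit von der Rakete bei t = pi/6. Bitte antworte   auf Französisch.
Nous devons dériver notre équation de la position x(t) = 9·sin(3·t) + 4 1 fois. En dérivant la position, nous obtenons la vitesse: v(t) = 27·cos(3·t). De l'équation de la vitesse v(t) = 27·cos(3·t), nous substituons t = pi/6 pour obtenir v = 0.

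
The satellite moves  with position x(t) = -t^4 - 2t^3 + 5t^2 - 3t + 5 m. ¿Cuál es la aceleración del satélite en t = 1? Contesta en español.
Debemos derivar nuestra ecuación de la posición x(t) = -t^4 - 2·t^3 + 5·t^2 - 3·t + 5 2 veces. La derivada de la posición da la velocidad: v(t) = -4·t^3 - 6·t^2 + 10·t - 3. La derivada de la velocidad da la aceleración: a(t) = -12·t^2 - 12·t + 10. Usando a(t) = -12·t^2 - 12·t + 10 y sustituyendo t = 1, encontramos a = -14.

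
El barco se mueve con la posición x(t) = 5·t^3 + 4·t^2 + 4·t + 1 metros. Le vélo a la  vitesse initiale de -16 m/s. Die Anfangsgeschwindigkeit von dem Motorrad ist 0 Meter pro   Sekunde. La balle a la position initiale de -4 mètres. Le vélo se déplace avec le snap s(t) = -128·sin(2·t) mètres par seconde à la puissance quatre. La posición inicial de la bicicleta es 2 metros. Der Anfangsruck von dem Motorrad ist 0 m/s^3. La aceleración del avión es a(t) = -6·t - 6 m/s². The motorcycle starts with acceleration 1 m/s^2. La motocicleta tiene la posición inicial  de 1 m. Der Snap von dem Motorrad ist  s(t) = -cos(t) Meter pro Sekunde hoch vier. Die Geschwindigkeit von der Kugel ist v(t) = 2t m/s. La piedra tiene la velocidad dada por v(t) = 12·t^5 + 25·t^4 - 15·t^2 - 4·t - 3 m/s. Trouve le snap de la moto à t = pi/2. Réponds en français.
De l'équation du snap s(t) = -cos(t), nous substituons t = pi/2 pour obtenir s = 0.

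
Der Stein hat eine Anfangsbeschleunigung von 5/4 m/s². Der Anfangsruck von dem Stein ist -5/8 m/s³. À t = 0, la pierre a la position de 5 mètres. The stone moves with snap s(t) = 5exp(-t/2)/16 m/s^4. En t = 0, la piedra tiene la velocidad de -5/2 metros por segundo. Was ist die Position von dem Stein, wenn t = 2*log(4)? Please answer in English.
To find the answer, we compute 4 antiderivatives of s(t) = 5·exp(-t/2)/16. The antiderivative of snap, with j(0) = -5/8, gives jerk: j(t) = -5·exp(-t/2)/8. The antiderivative of jerk, with a(0) = 5/4, gives acceleration: a(t) = 5·exp(-t/2)/4. The antiderivative of acceleration is velocity. Using v(0) = -5/2, we get v(t) = -5·exp(-t/2)/2. Finding the integral of v(t) and using x(0) = 5: x(t) = 5·exp(-t/2). Using x(t) = 5·exp(-t/2) and substituting t = 2*log(4), we find x = 5/4.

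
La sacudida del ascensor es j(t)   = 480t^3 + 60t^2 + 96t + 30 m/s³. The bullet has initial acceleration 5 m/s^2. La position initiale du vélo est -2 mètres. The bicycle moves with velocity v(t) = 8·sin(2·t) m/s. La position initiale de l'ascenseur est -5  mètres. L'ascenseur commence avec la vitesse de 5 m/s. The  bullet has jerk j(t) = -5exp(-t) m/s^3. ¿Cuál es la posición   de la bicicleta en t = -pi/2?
Debemos encontrar la integral de nuestra ecuación de la velocidad v(t) = 8·sin(2·t) 1 vez. Integrando la velocidad y usando la condición inicial x(0) = -2, obtenemos x(t) = 2 - 4·cos(2·t). De la ecuación de la posición x(t) = 2 - 4·cos(2·t), sustituimos t = -pi/2 para obtener x = 6.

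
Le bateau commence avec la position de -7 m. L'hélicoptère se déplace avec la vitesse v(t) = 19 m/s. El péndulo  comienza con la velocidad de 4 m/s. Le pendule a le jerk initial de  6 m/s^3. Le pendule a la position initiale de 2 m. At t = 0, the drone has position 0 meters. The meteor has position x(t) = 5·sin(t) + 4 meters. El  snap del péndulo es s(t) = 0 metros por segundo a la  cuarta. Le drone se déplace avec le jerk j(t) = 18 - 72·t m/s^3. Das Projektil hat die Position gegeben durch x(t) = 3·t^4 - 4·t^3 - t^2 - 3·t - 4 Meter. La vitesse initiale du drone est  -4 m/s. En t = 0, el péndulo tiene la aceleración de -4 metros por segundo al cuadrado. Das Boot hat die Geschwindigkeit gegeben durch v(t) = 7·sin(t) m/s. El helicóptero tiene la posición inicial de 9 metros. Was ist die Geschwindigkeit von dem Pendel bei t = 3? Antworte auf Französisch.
Nous devons trouver l'intégrale de notre équation du snap s(t) = 0 3 fois. En intégrant le snap et en utilisant la condition initiale j(0) = 6, nous obtenons j(t) = 6. La primitive du jerk, avec a(0) = -4, donne l'accélération: a(t) = 6·t - 4. En intégrant l'accélération et en utilisant la condition initiale v(0) = 4, nous obtenons v(t) = 3·t^2 - 4·t + 4. De l'équation de la vitesse v(t) = 3·t^2 - 4·t + 4, nous substituons t = 3 pour obtenir v = 19.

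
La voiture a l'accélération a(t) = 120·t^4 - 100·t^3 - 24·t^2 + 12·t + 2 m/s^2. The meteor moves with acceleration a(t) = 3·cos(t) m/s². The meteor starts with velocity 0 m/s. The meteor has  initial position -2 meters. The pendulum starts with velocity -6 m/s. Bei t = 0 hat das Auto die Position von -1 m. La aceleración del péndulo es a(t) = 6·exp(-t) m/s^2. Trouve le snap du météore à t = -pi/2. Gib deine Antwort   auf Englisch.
To solve this, we need to take 2 derivatives of our acceleration equation a(t) = 3·cos(t). Differentiating acceleration, we get jerk: j(t) = -3·sin(t). Differentiating jerk, we get snap: s(t) = -3·cos(t). Using s(t) = -3·cos(t) and substituting t = -pi/2, we find s = 0.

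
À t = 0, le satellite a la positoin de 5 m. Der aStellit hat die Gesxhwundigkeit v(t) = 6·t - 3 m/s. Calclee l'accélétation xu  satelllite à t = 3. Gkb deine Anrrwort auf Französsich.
En partant de la vitesse v(t) = 6·t - 3, nous prenons 1 dérivée. La dérivée de la vitesse donne l'accélération: a(t) = 6. Nous avons l'accélération a(t) = 6. En substituant t = 3: a(3) = 6.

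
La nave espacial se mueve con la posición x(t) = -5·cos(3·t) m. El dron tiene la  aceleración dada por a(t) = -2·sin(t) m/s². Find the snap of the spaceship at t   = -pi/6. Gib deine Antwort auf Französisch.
Nous devons dériver notre équation de la position x(t) = -5·cos(3·t) 4 fois. En dérivant la position, nous obtenons la vitesse: v(t) = 15·sin(3·t). La dérivée de la vitesse donne l'accélération: a(t) = 45·cos(3·t). La dérivée de l'accélération donne le jerk: j(t) = -135·sin(3·t). En prenant d/dt de j(t), nous trouvons s(t) = -405·cos(3·t). Nous avons le snap s(t) = -405·cos(3·t). En substituant t = -pi/6: s(-pi/6) = 0.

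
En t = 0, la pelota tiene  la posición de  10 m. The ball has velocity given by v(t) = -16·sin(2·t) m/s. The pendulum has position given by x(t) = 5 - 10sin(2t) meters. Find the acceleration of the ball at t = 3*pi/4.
To solve this, we need to take 1 derivative of our velocity equation v(t) = -16·sin(2·t). Taking d/dt of v(t), we find a(t) = -32·cos(2·t). We have acceleration a(t) = -32·cos(2·t). Substituting t = 3*pi/4: a(3*pi/4) = 0.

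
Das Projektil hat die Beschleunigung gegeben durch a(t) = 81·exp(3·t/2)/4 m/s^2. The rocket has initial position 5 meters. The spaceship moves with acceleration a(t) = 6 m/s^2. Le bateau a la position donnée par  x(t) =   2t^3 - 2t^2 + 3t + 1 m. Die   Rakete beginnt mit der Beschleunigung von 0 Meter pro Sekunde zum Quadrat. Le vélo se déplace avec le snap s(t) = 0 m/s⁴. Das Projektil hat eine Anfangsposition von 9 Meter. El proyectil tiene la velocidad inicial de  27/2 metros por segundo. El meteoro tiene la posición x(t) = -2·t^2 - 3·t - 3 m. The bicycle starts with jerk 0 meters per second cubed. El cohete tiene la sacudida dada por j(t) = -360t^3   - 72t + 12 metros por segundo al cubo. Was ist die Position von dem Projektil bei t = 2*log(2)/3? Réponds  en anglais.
Starting from acceleration a(t) = 81·exp(3·t/2)/4, we take 2 integrals. Integrating acceleration and using the initial condition v(0) = 27/2, we get v(t) = 27·exp(3·t/2)/2. Integrating velocity and using the initial condition x(0) = 9, we get x(t) = 9·exp(3·t/2). We have position x(t) = 9·exp(3·t/2). Substituting t = 2*log(2)/3: x(2*log(2)/3) = 18.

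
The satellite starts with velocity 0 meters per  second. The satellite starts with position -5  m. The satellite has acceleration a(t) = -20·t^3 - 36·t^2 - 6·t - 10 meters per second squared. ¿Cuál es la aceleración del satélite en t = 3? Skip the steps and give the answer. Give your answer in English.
a(3) = -892.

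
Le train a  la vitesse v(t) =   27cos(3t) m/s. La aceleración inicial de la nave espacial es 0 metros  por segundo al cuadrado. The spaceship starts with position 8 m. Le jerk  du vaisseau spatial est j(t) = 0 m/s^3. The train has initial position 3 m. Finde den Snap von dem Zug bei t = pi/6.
Um dies zu lösen, müssen wir 3 Ableitungen unserer Gleichung für die Geschwindigkeit v(t) = 27·cos(3·t) nehmen. Durch Ableiten von der Geschwindigkeit erhalten wir die Beschleunigung: a(t) = -81·sin(3·t). Mit d/dt von a(t) finden wir j(t) = -243·cos(3·t). Durch Ableiten von dem Ruck erhalten wir den Snap: s(t) = 729·sin(3·t). Wir haben den Snap s(t) = 729·sin(3·t). Durch Einsetzen von t = pi/6: s(pi/6) = 729.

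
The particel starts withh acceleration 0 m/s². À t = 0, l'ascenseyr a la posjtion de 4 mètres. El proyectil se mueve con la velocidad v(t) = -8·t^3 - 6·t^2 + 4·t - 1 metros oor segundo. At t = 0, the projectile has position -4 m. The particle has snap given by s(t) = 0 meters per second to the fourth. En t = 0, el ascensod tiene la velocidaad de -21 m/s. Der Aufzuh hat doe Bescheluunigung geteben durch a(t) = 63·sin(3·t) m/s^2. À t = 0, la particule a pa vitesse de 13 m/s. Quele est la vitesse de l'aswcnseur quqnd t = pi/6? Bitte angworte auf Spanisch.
Necesitamos integrar nuestra ecuación de la aceleración a(t) = 63·sin(3·t) 1 vez. Integrando la aceleración y usando la condición inicial v(0) = -21, obtenemos v(t) = -21·cos(3·t). Tenemos la velocidad v(t) = -21·cos(3·t). Sustituyendo t = pi/6: v(pi/6) = 0.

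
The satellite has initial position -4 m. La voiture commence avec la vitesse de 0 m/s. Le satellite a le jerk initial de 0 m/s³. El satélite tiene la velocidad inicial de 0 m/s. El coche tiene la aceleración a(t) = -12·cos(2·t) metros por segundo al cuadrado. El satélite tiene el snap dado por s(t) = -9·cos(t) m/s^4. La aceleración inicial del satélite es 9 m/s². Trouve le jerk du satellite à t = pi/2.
Nous devons intégrer notre équation du snap s(t) = -9·cos(t) 1 fois. La primitive du snap, avec j(0) = 0, donne le jerk: j(t) = -9·sin(t). En utilisant j(t) = -9·sin(t) et en substituant t = pi/2, nous trouvons j = -9.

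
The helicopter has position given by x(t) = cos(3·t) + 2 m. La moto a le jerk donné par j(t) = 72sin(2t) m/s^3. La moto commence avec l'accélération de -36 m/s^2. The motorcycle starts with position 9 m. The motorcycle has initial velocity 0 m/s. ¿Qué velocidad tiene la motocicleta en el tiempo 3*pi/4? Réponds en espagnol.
Para resolver esto, necesitamos tomar 2 antiderivadas de nuestra ecuación de la sacudida j(t) = 72·sin(2·t). La integral de la sacudida es la aceleración. Usando a(0) = -36, obtenemos a(t) = -36·cos(2·t). La antiderivada de la aceleración, con v(0) = 0, da la velocidad: v(t) = -18·sin(2·t). Tenemos la velocidad v(t) = -18·sin(2·t). Sustituyendo t = 3*pi/4: v(3*pi/4) = 18.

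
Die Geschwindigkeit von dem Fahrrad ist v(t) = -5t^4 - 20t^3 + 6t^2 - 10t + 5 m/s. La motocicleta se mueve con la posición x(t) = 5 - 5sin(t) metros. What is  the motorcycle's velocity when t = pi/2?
Starting from position x(t) = 5 - 5·sin(t), we take 1 derivative. Taking d/dt of x(t), we find v(t) = -5·cos(t). We have velocity v(t) = -5·cos(t). Substituting t = pi/2: v(pi/2) = 0.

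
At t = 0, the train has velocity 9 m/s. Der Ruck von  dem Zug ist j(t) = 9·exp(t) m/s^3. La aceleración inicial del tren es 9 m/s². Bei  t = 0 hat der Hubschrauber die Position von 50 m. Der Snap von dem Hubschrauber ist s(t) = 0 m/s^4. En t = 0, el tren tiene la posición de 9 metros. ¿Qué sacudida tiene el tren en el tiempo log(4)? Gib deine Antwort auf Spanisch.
Tenemos la sacudida j(t) = 9·exp(t). Sustituyendo t = log(4): j(log(4)) = 36.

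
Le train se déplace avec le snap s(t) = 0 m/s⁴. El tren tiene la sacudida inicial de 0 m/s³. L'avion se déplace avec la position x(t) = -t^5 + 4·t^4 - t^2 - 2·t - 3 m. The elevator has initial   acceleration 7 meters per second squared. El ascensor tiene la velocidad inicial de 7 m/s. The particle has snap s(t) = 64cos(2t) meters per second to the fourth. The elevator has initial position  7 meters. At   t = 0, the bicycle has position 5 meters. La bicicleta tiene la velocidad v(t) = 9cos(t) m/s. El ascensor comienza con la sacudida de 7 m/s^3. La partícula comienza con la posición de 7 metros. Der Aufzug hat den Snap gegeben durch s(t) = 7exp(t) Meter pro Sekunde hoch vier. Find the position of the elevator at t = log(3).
We need to integrate our snap equation s(t) = 7·exp(t) 4 times. Finding the antiderivative of s(t) and using j(0) = 7: j(t) = 7·exp(t). The antiderivative of jerk, with a(0) = 7, gives acceleration: a(t) = 7·exp(t). The antiderivative of acceleration is velocity. Using v(0) = 7, we get v(t) = 7·exp(t). Integrating velocity and using the initial condition x(0) = 7, we get x(t) = 7·exp(t). We have position x(t) = 7·exp(t). Substituting t = log(3): x(log(3)) = 21.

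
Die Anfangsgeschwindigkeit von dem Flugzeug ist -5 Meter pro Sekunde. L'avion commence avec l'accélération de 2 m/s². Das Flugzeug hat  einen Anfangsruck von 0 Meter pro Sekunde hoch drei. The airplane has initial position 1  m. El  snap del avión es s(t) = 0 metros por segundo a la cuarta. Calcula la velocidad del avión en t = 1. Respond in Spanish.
Debemos encontrar la antiderivada de nuestra ecuación del snap s(t) = 0 3 veces. La antiderivada del snap es la sacudida. Usando j(0) = 0, obtenemos j(t) = 0. Tomando ∫j(t)dt y aplicando a(0) = 2, encontramos a(t) = 2. Integrando la aceleración y usando la condición inicial v(0) = -5, obtenemos v(t) = 2·t - 5. De la ecuación de la velocidad v(t) = 2·t - 5, sustituimos t = 1 para obtener v = -3.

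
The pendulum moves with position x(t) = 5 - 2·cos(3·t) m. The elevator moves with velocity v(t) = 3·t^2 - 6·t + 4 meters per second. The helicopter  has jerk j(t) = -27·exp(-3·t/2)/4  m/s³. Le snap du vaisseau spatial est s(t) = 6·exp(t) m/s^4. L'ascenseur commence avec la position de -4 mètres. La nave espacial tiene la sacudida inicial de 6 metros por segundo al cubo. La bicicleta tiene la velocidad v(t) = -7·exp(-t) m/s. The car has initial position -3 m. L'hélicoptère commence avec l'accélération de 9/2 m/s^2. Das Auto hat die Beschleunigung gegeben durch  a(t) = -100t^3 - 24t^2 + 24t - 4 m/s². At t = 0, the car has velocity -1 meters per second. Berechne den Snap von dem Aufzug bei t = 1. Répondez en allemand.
Wir müssen unsere Gleichung für die Geschwindigkeit v(t) = 3·t^2 - 6·t + 4 3-mal ableiten. Die Ableitung von der Geschwindigkeit ergibt die Beschleunigung: a(t) = 6·t - 6. Die Ableitung von der Beschleunigung ergibt den Ruck: j(t) = 6. Die Ableitung von dem Ruck ergibt den Snap: s(t) = 0. Wir haben den Snap s(t) = 0. Durch Einsetzen von t = 1: s(1) = 0.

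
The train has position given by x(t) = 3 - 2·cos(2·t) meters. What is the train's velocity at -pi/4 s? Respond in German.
Ausgehend von der Position x(t) = 3 - 2·cos(2·t), nehmen wir 1 Ableitung. Die Ableitung von der Position ergibt die Geschwindigkeit: v(t) = 4·sin(2·t). Aus der Gleichung für die Geschwindigkeit v(t) = 4·sin(2·t), setzen wir t = -pi/4 ein und erhalten v = -4.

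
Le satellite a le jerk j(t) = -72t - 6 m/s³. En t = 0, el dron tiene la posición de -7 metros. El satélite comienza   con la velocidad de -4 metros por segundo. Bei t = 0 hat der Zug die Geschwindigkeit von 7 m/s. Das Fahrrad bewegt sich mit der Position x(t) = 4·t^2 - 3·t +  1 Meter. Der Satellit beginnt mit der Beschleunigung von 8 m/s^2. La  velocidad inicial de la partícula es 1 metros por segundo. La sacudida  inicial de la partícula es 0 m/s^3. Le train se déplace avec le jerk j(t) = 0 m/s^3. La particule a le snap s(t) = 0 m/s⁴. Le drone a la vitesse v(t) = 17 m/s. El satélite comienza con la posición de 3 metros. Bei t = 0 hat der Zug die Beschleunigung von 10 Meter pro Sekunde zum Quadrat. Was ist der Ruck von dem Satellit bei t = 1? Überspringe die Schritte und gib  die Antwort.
Bei t = 1, j = -78.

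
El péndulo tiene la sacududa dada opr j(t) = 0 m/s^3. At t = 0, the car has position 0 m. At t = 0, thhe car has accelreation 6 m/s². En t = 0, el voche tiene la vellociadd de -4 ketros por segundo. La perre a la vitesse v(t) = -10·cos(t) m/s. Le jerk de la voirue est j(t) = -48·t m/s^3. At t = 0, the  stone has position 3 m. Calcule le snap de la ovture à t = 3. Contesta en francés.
En partant du jerk j(t) = -48·t, nous prenons 1 dérivée. En prenant d/dt de j(t), nous trouvons s(t) = -48. Nous avons le snap s(t) = -48. En substituant t = 3: s(3) = -48.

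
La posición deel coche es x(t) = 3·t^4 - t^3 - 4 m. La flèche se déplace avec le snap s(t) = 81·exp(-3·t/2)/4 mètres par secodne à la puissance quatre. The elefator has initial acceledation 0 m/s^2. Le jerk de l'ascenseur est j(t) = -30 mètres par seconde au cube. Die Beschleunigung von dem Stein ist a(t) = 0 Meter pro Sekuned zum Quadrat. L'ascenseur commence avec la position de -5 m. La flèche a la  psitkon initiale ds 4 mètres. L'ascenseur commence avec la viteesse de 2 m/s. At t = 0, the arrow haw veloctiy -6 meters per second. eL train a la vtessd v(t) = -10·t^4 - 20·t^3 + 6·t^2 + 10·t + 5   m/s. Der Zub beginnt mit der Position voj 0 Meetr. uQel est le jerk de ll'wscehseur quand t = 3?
De l'équation du jerk j(t) = -30, nous substituons t = 3 pour obtenir j = -30.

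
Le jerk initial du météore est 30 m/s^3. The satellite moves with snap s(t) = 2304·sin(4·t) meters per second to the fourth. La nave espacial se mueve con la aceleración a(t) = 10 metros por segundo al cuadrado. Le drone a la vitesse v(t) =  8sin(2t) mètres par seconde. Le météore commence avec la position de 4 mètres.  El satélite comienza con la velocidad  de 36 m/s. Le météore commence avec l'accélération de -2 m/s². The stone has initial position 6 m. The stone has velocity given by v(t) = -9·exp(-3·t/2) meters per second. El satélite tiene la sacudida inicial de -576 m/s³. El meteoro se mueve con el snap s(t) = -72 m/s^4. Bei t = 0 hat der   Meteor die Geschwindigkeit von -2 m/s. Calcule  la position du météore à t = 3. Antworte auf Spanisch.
Debemos encontrar la integral de nuestra ecuación del snap s(t) = -72 4 veces. La antiderivada del snap, con j(0) = 30, da la sacudida: j(t) = 30 - 72·t. La integral de la sacudida, con a(0) = -2, da la aceleración: a(t) = -36·t^2 + 30·t - 2. Tomando ∫a(t)dt y aplicando v(0) = -2, encontramos v(t) = -12·t^3 + 15·t^2 - 2·t - 2. La antiderivada de la velocidad es la posición. Usando x(0) = 4, obtenemos x(t) = -3·t^4 + 5·t^3 - t^2 - 2·t + 4. Tenemos la posición x(t) = -3·t^4 + 5·t^3 - t^2 - 2·t + 4. Sustituyendo t = 3: x(3) = -119.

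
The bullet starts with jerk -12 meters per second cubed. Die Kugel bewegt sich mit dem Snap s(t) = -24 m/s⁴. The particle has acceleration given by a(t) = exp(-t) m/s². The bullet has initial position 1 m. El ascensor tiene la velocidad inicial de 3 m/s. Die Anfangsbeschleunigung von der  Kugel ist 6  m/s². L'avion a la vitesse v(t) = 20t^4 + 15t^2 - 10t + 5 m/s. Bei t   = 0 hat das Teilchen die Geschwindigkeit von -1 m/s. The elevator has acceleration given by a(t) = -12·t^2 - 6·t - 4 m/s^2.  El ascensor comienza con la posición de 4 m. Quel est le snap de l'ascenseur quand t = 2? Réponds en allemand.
Ausgehend von der Beschleunigung a(t) = -12·t^2 - 6·t - 4, nehmen wir 2 Ableitungen. Mit d/dt von a(t) finden wir j(t) = -24·t - 6. Durch Ableiten von dem Ruck erhalten wir den Snap: s(t) = -24. Aus der Gleichung für den Snap s(t) = -24, setzen wir t = 2 ein und erhalten s = -24.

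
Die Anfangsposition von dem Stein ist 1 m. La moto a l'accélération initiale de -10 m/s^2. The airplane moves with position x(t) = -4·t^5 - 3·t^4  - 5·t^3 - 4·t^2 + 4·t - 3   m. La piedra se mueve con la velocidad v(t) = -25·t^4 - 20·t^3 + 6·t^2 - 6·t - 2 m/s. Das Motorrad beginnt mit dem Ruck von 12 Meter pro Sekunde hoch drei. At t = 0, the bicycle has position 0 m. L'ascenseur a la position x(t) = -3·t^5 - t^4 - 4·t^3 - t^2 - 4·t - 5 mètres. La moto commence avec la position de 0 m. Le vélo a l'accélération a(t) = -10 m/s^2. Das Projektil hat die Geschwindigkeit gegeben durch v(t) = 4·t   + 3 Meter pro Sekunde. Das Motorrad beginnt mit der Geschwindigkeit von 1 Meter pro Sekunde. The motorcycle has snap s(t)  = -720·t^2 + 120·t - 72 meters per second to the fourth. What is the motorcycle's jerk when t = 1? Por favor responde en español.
Para resolver esto, necesitamos tomar 1 antiderivada de nuestra ecuación del snap s(t) = -720·t^2 + 120·t - 72. La antiderivada del snap, con j(0) = 12, da la sacudida: j(t) = -240·t^3 + 60·t^2 - 72·t + 12. De la ecuación de la sacudida j(t) = -240·t^3 + 60·t^2 - 72·t + 12, sustituimos t = 1 para obtener j = -240.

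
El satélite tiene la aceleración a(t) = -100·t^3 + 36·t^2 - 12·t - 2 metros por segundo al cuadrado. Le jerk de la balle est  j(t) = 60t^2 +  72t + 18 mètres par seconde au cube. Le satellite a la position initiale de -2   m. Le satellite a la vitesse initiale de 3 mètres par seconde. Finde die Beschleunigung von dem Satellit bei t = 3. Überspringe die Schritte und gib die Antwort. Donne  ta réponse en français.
La réponse est -2414.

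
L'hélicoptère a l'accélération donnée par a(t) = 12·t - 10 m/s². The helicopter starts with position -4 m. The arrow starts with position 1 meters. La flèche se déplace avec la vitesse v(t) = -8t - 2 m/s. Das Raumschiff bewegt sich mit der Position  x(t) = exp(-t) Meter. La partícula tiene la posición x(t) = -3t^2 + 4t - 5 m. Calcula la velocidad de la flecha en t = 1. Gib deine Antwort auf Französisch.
Nous avons la vitesse v(t) = -8·t - 2. En substituant t = 1: v(1) = -10.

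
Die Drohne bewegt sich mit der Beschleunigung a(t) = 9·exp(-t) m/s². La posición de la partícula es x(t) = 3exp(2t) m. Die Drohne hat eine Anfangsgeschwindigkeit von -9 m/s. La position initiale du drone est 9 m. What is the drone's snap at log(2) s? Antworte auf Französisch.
Nous devons dériver notre équation de l'accélération a(t) = 9·exp(-t) 2 fois. En prenant d/dt de a(t), nous trouvons j(t) = -9·exp(-t). En dérivant le jerk, nous obtenons le snap: s(t) = 9·exp(-t). Nous avons le snap s(t) = 9·exp(-t). En substituant t = log(2): s(log(2)) = 9/2.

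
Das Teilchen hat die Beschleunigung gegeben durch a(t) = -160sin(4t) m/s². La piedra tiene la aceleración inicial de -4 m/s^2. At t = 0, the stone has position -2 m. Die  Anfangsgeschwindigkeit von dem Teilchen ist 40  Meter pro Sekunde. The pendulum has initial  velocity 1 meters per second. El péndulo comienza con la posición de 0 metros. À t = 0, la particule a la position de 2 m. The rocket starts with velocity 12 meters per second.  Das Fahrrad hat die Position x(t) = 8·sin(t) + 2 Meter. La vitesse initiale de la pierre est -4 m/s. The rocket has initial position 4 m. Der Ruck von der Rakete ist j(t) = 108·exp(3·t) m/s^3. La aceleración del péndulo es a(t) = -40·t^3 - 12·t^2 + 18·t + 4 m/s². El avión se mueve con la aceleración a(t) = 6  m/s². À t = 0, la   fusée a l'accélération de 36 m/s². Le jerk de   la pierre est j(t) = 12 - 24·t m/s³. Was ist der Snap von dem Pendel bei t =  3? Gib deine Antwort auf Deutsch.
Ausgehend von der Beschleunigung a(t) = -40·t^3 - 12·t^2 + 18·t + 4, nehmen wir 2 Ableitungen. Durch Ableiten von der Beschleunigung erhalten wir den Ruck: j(t) = -120·t^2 - 24·t + 18. Durch Ableiten von dem Ruck erhalten wir den Snap: s(t) = -240·t - 24. Wir haben den Snap s(t) = -240·t - 24. Durch Einsetzen von t = 3: s(3) = -744.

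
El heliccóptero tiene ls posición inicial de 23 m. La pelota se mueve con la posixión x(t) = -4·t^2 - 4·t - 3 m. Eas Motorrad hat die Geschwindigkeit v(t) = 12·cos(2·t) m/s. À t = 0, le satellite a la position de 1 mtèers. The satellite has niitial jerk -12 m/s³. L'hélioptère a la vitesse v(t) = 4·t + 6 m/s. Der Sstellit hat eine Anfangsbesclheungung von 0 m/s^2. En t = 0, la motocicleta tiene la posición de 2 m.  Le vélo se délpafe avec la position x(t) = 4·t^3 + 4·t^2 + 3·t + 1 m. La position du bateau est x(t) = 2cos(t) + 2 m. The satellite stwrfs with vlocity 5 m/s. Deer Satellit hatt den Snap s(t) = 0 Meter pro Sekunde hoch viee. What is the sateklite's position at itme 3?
Starting from snap s(t) = 0, we take 4 antiderivatives. Integrating snap and using the initial condition j(0) = -12, we get j(t) = -12. Integrating jerk and using the initial condition a(0) = 0, we get a(t) = -12·t. The antiderivative of acceleration, with v(0) = 5, gives velocity: v(t) = 5 - 6·t^2. Taking ∫v(t)dt and applying x(0) = 1, we find x(t) = -2·t^3 + 5·t + 1. Using x(t) = -2·t^3 + 5·t + 1 and substituting t = 3, we find x = -38.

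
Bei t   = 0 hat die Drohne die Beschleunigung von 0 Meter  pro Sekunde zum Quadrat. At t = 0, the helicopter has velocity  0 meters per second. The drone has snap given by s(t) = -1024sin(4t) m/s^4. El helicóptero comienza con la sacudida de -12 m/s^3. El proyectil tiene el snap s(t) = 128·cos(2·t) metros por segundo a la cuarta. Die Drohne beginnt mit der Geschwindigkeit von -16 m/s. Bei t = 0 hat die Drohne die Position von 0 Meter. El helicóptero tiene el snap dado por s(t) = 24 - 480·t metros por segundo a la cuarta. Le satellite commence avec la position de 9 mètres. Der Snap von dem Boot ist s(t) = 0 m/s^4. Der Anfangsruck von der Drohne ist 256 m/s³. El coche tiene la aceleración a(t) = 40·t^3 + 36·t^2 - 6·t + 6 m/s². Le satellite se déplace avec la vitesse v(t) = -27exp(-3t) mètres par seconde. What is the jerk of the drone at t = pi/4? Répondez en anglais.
We need to integrate our snap equation s(t) = -1024·sin(4·t) 1 time. The integral of snap, with j(0) = 256, gives jerk: j(t) = 256·cos(4·t). We have jerk j(t) = 256·cos(4·t). Substituting t = pi/4: j(pi/4) = -256.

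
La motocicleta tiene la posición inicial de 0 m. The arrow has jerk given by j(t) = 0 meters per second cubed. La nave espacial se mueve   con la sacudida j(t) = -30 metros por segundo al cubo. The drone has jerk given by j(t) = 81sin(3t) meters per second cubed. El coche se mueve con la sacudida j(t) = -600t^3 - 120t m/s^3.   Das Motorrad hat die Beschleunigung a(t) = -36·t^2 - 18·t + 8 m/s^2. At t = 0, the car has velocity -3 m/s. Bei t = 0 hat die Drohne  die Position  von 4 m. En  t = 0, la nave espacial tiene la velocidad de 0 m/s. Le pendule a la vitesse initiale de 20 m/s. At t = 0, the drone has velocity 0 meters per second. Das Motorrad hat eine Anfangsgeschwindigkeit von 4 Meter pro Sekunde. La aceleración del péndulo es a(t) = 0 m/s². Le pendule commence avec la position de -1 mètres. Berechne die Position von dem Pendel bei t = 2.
Um dies zu lösen, müssen wir 2 Stammfunktionen unserer Gleichung für die Beschleunigung a(t) = 0 finden. Mit ∫a(t)dt und Anwendung von v(0) = 20, finden wir v(t) = 20. Durch Integration von der Geschwindigkeit und Verwendung der Anfangsbedingung x(0) = -1, erhalten wir x(t) = 20·t - 1. Mit x(t) = 20·t - 1 und Einsetzen von t = 2, finden wir x = 39.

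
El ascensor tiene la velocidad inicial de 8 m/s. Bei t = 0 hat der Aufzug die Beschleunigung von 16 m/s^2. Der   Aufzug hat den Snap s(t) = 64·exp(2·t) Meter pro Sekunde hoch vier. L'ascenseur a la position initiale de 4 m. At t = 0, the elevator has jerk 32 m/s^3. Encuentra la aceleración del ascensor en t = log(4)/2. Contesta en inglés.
Starting from snap s(t) = 64·exp(2·t), we take 2 antiderivatives. The integral of snap is jerk. Using j(0) = 32, we get j(t) = 32·exp(2·t). The antiderivative of jerk is acceleration. Using a(0) = 16, we get a(t) = 16·exp(2·t). Using a(t) = 16·exp(2·t) and substituting t = log(4)/2, we find a = 64.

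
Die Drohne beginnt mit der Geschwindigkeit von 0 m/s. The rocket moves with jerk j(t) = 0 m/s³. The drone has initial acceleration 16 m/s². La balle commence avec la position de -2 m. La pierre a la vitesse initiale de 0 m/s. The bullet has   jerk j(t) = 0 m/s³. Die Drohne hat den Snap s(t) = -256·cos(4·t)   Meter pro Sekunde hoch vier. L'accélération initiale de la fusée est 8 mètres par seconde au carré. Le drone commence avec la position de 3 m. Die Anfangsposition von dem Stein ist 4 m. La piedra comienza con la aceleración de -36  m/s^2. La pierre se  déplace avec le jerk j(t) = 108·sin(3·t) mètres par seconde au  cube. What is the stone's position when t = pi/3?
Starting from jerk j(t) = 108·sin(3·t), we take 3 antiderivatives. Integrating jerk and using the initial condition a(0) = -36, we get a(t) = -36·cos(3·t). Finding the antiderivative of a(t) and using v(0) = 0: v(t) = -12·sin(3·t). The integral of velocity is position. Using x(0) = 4, we get x(t) = 4·cos(3·t). From the given position equation x(t) = 4·cos(3·t), we substitute t = pi/3 to get x = -4.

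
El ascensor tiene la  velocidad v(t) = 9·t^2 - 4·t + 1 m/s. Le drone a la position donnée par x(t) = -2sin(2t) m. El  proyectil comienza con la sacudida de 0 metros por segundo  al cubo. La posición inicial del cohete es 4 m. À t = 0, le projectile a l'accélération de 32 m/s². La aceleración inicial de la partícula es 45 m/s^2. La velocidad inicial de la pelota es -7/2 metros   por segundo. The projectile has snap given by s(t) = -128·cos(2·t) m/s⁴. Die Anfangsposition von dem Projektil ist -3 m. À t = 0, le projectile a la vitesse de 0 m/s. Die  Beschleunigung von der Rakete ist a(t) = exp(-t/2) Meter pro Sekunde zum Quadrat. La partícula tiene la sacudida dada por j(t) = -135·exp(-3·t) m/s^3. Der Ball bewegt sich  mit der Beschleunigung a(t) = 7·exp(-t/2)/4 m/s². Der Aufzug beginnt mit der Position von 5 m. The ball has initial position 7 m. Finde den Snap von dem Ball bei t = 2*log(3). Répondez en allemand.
Ausgehend von der Beschleunigung a(t) = 7·exp(-t/2)/4, nehmen wir 2 Ableitungen. Mit d/dt von a(t) finden wir j(t) = -7·exp(-t/2)/8. Die Ableitung von dem Ruck ergibt den Snap: s(t) = 7·exp(-t/2)/16. Mit s(t) = 7·exp(-t/2)/16 und Einsetzen von t = 2*log(3), finden wir s = 7/48.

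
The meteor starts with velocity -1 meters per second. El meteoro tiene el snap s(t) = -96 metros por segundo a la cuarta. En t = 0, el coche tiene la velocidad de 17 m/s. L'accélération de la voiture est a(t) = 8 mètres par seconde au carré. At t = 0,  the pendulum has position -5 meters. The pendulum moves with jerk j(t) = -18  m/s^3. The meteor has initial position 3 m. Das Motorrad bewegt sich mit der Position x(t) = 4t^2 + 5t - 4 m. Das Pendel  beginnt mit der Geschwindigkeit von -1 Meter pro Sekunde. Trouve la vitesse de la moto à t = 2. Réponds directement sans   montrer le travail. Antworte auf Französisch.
La vitesse à t = 2 est v = 21.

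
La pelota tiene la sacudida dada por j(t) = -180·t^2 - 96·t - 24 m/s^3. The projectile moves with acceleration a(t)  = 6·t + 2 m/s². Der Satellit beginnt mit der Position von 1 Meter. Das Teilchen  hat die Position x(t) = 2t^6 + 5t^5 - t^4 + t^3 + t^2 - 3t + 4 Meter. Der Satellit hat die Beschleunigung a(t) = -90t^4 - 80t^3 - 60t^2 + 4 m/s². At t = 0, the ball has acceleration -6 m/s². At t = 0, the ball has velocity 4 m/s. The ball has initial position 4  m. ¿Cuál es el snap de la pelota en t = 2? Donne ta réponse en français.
Pour résoudre ceci, nous devons prendre 1 dérivée de notre équation du jerk j(t) = -180·t^2 - 96·t - 24. La dérivée du jerk donne le snap: s(t) = -360·t - 96. De l'équation du snap s(t) = -360·t - 96, nous substituons t = 2 pour obtenir s = -816.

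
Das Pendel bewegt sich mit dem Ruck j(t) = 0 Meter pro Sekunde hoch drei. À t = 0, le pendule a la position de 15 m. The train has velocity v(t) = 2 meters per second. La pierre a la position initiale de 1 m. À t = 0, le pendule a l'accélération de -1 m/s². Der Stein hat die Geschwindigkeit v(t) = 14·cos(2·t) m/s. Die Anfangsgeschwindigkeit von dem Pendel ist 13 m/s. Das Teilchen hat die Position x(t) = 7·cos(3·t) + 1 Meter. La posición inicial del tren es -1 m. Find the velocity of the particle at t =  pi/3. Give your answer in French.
En partant de la position x(t) = 7·cos(3·t) + 1, nous prenons 1 dérivée. La dérivée de la position donne la vitesse: v(t) = -21·sin(3·t). Nous avons la vitesse v(t) = -21·sin(3·t). En substituant t = pi/3: v(pi/3) = 0.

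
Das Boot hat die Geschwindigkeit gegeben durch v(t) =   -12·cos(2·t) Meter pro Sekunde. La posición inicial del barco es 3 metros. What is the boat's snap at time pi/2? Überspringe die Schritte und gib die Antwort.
At t = pi/2, s = 0.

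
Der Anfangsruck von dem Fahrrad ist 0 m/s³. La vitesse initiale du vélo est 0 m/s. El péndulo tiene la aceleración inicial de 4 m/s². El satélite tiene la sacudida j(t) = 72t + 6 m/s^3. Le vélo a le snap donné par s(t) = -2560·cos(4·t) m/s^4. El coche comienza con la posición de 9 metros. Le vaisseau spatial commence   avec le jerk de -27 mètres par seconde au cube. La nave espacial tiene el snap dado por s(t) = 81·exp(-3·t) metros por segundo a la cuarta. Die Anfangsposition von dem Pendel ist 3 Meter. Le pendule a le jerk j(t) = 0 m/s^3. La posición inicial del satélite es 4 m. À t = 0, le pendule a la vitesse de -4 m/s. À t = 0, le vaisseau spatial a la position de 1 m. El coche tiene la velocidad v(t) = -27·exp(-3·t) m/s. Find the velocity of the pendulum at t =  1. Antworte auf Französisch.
Nous devons trouver la primitive de notre équation du jerk j(t) = 0 2 fois. En intégrant le jerk et en utilisant la condition initiale a(0) = 4, nous obtenons a(t) = 4. La primitive de l'accélération, avec v(0) = -4, donne la vitesse: v(t) = 4·t - 4. Nous avons la vitesse v(t) = 4·t - 4. En substituant t = 1: v(1) = 0.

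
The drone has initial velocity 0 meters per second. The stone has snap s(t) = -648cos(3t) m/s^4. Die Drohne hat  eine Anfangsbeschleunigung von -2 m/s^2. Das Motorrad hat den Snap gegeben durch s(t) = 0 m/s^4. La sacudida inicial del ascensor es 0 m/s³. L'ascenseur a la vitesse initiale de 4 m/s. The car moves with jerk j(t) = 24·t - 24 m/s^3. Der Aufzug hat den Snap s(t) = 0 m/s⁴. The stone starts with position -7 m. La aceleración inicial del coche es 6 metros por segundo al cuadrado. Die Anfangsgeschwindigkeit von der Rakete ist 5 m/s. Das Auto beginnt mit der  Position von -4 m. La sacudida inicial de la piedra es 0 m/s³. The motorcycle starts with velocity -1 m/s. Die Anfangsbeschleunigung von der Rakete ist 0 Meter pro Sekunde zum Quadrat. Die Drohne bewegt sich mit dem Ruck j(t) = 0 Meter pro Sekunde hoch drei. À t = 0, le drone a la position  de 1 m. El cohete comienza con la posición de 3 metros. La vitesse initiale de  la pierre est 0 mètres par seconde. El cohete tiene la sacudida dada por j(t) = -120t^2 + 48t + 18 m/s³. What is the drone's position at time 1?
We must find the integral of our jerk equation j(t) = 0 3 times. The antiderivative of jerk, with a(0) = -2, gives acceleration: a(t) = -2. Integrating acceleration and using the initial condition v(0) = 0, we get v(t) = -2·t. The antiderivative of velocity, with x(0) = 1, gives position: x(t) = 1 - t^2. We have position x(t) = 1 - t^2. Substituting t = 1: x(1) = 0.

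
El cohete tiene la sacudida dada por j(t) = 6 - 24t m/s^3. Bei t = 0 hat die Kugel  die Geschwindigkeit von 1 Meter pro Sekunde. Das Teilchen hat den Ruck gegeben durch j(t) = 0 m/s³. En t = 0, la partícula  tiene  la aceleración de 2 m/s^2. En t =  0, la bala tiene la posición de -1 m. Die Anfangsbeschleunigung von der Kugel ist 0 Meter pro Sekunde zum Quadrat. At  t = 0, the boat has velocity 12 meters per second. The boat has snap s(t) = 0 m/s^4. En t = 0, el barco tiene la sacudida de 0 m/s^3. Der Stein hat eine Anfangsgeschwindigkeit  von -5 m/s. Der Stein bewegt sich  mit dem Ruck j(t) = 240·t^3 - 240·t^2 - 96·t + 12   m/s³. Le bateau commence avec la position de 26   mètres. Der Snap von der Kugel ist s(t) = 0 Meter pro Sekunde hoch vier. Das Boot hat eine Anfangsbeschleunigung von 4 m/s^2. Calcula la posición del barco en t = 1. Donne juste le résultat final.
La respuesta es 40.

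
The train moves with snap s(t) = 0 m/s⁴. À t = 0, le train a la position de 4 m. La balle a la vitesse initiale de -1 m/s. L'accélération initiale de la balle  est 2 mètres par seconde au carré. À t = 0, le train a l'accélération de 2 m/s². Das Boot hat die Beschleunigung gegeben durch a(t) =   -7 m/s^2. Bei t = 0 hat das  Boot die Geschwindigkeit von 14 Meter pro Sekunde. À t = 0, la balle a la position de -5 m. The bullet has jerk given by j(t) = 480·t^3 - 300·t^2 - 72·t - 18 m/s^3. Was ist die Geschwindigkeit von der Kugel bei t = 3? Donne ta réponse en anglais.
Starting from jerk j(t) = 480·t^3 - 300·t^2 - 72·t - 18, we take 2 antiderivatives. Finding the antiderivative of j(t) and using a(0) = 2: a(t) = 120·t^4 - 100·t^3 - 36·t^2 - 18·t + 2. The integral of acceleration is velocity. Using v(0) = -1, we get v(t) = 24·t^5 - 25·t^4 - 12·t^3 - 9·t^2 + 2·t - 1. Using v(t) = 24·t^5 - 25·t^4 - 12·t^3 - 9·t^2 + 2·t - 1 and substituting t = 3, we find v = 3407.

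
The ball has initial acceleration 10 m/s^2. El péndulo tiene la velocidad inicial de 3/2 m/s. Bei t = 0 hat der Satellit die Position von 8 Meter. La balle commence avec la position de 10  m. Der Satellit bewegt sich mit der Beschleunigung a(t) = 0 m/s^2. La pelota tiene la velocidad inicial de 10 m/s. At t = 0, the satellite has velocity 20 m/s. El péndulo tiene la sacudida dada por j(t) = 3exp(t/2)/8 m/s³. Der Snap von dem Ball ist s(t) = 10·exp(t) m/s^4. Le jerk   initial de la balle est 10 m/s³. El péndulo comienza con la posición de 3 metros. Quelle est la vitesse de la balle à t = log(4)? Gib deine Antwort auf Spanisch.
Partiendo del snap s(t) = 10·exp(t), tomamos 3 integrales. La integral del snap es la sacudida. Usando j(0) = 10, obtenemos j(t) = 10·exp(t). La integral de la sacudida, con a(0) = 10, da la aceleración: a(t) = 10·exp(t). Tomando ∫a(t)dt y aplicando v(0) = 10, encontramos v(t) = 10·exp(t). Tenemos la velocidad v(t) = 10·exp(t). Sustituyendo t = log(4): v(log(4)) = 40.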